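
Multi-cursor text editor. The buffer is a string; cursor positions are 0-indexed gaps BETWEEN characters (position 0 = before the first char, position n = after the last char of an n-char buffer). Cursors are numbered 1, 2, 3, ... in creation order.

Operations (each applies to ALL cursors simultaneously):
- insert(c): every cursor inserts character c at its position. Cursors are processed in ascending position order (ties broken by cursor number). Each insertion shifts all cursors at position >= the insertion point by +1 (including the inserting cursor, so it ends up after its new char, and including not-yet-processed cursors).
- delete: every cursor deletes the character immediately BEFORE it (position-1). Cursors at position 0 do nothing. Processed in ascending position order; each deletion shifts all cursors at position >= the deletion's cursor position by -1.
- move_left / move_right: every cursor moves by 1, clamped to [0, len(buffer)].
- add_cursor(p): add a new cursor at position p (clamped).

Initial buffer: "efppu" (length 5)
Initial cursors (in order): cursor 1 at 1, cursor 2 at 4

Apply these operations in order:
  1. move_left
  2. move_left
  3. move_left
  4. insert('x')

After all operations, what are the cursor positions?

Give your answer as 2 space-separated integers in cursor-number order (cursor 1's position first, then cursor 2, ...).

Answer: 1 3

Derivation:
After op 1 (move_left): buffer="efppu" (len 5), cursors c1@0 c2@3, authorship .....
After op 2 (move_left): buffer="efppu" (len 5), cursors c1@0 c2@2, authorship .....
After op 3 (move_left): buffer="efppu" (len 5), cursors c1@0 c2@1, authorship .....
After op 4 (insert('x')): buffer="xexfppu" (len 7), cursors c1@1 c2@3, authorship 1.2....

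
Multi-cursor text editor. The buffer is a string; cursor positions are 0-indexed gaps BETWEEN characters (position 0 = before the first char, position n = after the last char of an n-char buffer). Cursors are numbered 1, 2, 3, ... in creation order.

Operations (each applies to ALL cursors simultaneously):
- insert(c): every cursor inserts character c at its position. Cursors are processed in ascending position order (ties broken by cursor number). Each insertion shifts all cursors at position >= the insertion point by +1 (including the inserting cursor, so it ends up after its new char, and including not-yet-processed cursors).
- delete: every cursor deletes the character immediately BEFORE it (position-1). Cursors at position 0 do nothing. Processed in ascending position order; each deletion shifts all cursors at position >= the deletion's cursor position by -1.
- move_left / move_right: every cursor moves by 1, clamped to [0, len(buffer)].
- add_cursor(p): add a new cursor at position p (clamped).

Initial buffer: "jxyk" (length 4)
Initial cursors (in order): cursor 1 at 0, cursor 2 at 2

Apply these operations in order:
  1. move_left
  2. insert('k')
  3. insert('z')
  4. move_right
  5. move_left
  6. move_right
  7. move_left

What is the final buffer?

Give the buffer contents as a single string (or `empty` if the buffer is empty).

Answer: kzjkzxyk

Derivation:
After op 1 (move_left): buffer="jxyk" (len 4), cursors c1@0 c2@1, authorship ....
After op 2 (insert('k')): buffer="kjkxyk" (len 6), cursors c1@1 c2@3, authorship 1.2...
After op 3 (insert('z')): buffer="kzjkzxyk" (len 8), cursors c1@2 c2@5, authorship 11.22...
After op 4 (move_right): buffer="kzjkzxyk" (len 8), cursors c1@3 c2@6, authorship 11.22...
After op 5 (move_left): buffer="kzjkzxyk" (len 8), cursors c1@2 c2@5, authorship 11.22...
After op 6 (move_right): buffer="kzjkzxyk" (len 8), cursors c1@3 c2@6, authorship 11.22...
After op 7 (move_left): buffer="kzjkzxyk" (len 8), cursors c1@2 c2@5, authorship 11.22...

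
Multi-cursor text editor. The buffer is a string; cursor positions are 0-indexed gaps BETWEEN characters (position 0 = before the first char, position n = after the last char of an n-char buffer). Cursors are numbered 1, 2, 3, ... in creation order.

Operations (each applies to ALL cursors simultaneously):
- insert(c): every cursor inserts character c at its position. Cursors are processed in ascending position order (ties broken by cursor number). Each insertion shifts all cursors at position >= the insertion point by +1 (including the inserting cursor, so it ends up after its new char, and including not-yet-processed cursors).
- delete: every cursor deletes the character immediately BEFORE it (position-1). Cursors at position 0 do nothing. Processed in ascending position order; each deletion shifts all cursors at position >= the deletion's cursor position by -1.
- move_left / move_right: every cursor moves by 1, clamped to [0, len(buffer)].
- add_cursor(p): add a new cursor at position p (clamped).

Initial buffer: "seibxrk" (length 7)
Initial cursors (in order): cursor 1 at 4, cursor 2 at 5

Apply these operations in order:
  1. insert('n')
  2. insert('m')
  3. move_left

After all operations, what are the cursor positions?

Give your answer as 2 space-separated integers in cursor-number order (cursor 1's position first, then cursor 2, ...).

After op 1 (insert('n')): buffer="seibnxnrk" (len 9), cursors c1@5 c2@7, authorship ....1.2..
After op 2 (insert('m')): buffer="seibnmxnmrk" (len 11), cursors c1@6 c2@9, authorship ....11.22..
After op 3 (move_left): buffer="seibnmxnmrk" (len 11), cursors c1@5 c2@8, authorship ....11.22..

Answer: 5 8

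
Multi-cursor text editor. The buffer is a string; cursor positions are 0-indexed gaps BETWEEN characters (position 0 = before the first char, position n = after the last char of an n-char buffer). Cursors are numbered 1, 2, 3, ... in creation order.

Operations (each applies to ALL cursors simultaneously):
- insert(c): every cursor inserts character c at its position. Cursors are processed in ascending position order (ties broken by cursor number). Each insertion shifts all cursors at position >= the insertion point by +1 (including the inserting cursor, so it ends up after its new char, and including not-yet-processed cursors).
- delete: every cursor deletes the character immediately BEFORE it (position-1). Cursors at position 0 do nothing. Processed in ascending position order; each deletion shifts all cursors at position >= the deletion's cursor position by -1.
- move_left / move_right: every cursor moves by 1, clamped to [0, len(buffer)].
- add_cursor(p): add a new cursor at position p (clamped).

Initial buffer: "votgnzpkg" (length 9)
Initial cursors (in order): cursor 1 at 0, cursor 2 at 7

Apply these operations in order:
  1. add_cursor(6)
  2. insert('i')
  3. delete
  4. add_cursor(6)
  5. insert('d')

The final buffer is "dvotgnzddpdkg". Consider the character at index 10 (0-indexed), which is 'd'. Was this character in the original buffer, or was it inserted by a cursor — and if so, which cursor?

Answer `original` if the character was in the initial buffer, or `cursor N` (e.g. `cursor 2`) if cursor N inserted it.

After op 1 (add_cursor(6)): buffer="votgnzpkg" (len 9), cursors c1@0 c3@6 c2@7, authorship .........
After op 2 (insert('i')): buffer="ivotgnzipikg" (len 12), cursors c1@1 c3@8 c2@10, authorship 1......3.2..
After op 3 (delete): buffer="votgnzpkg" (len 9), cursors c1@0 c3@6 c2@7, authorship .........
After op 4 (add_cursor(6)): buffer="votgnzpkg" (len 9), cursors c1@0 c3@6 c4@6 c2@7, authorship .........
After op 5 (insert('d')): buffer="dvotgnzddpdkg" (len 13), cursors c1@1 c3@9 c4@9 c2@11, authorship 1......34.2..
Authorship (.=original, N=cursor N): 1 . . . . . . 3 4 . 2 . .
Index 10: author = 2

Answer: cursor 2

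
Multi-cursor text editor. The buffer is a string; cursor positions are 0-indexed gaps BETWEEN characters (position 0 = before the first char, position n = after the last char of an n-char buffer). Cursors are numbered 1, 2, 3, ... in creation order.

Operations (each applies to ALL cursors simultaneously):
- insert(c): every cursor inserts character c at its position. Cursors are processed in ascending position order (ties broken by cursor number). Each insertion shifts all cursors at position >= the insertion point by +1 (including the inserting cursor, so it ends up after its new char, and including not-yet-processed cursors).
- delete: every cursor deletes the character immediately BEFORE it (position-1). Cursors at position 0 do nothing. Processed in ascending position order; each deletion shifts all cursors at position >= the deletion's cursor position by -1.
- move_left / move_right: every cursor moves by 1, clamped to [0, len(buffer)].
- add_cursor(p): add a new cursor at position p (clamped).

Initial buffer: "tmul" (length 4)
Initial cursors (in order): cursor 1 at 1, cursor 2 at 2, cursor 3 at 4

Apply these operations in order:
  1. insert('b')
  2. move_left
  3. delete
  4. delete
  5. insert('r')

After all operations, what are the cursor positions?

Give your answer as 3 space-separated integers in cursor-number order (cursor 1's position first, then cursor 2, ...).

Answer: 2 2 4

Derivation:
After op 1 (insert('b')): buffer="tbmbulb" (len 7), cursors c1@2 c2@4 c3@7, authorship .1.2..3
After op 2 (move_left): buffer="tbmbulb" (len 7), cursors c1@1 c2@3 c3@6, authorship .1.2..3
After op 3 (delete): buffer="bbub" (len 4), cursors c1@0 c2@1 c3@3, authorship 12.3
After op 4 (delete): buffer="bb" (len 2), cursors c1@0 c2@0 c3@1, authorship 23
After op 5 (insert('r')): buffer="rrbrb" (len 5), cursors c1@2 c2@2 c3@4, authorship 12233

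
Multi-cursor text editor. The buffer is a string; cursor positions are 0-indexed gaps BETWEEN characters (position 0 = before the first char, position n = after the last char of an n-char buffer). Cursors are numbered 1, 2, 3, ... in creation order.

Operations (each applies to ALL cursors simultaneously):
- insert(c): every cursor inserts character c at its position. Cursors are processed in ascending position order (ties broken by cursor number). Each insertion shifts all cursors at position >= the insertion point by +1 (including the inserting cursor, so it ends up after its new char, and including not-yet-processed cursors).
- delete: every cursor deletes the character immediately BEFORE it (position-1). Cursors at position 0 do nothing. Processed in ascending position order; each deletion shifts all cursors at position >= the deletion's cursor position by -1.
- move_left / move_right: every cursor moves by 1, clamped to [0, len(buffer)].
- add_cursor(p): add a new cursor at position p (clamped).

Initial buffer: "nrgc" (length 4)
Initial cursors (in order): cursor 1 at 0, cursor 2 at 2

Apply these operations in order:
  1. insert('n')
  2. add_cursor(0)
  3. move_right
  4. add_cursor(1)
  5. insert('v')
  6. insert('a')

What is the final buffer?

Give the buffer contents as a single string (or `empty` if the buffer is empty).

Answer: nvvaanvarngvac

Derivation:
After op 1 (insert('n')): buffer="nnrngc" (len 6), cursors c1@1 c2@4, authorship 1..2..
After op 2 (add_cursor(0)): buffer="nnrngc" (len 6), cursors c3@0 c1@1 c2@4, authorship 1..2..
After op 3 (move_right): buffer="nnrngc" (len 6), cursors c3@1 c1@2 c2@5, authorship 1..2..
After op 4 (add_cursor(1)): buffer="nnrngc" (len 6), cursors c3@1 c4@1 c1@2 c2@5, authorship 1..2..
After op 5 (insert('v')): buffer="nvvnvrngvc" (len 10), cursors c3@3 c4@3 c1@5 c2@9, authorship 134.1.2.2.
After op 6 (insert('a')): buffer="nvvaanvarngvac" (len 14), cursors c3@5 c4@5 c1@8 c2@13, authorship 13434.11.2.22.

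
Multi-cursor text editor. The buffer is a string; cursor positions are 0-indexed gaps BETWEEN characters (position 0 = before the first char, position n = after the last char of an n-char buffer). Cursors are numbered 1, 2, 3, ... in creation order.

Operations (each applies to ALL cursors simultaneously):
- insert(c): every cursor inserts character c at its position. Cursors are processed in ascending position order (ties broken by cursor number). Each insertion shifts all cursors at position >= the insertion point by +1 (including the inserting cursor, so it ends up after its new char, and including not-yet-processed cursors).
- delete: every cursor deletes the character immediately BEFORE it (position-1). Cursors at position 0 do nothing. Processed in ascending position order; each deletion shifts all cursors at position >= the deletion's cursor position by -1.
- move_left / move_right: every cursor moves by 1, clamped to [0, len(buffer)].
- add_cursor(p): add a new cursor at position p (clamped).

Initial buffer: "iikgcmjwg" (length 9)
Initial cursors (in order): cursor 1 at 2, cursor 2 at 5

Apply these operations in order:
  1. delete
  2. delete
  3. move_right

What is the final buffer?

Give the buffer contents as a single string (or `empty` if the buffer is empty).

Answer: kmjwg

Derivation:
After op 1 (delete): buffer="ikgmjwg" (len 7), cursors c1@1 c2@3, authorship .......
After op 2 (delete): buffer="kmjwg" (len 5), cursors c1@0 c2@1, authorship .....
After op 3 (move_right): buffer="kmjwg" (len 5), cursors c1@1 c2@2, authorship .....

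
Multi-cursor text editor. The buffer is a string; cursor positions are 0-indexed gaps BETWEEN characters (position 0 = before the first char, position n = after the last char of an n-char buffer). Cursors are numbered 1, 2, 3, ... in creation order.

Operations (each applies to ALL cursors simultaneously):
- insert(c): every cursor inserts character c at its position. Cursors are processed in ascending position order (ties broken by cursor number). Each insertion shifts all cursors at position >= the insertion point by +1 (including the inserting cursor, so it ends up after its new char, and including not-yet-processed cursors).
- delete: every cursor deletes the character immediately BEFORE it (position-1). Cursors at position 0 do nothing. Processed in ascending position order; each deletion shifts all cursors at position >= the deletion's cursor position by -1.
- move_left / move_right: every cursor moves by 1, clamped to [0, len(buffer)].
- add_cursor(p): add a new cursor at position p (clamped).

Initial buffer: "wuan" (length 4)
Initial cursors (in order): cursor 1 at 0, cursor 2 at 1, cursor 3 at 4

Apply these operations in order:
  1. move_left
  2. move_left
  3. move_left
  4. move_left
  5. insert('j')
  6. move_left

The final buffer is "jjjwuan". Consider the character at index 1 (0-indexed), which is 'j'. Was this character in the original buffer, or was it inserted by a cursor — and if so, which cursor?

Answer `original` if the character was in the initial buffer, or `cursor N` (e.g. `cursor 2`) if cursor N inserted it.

After op 1 (move_left): buffer="wuan" (len 4), cursors c1@0 c2@0 c3@3, authorship ....
After op 2 (move_left): buffer="wuan" (len 4), cursors c1@0 c2@0 c3@2, authorship ....
After op 3 (move_left): buffer="wuan" (len 4), cursors c1@0 c2@0 c3@1, authorship ....
After op 4 (move_left): buffer="wuan" (len 4), cursors c1@0 c2@0 c3@0, authorship ....
After op 5 (insert('j')): buffer="jjjwuan" (len 7), cursors c1@3 c2@3 c3@3, authorship 123....
After op 6 (move_left): buffer="jjjwuan" (len 7), cursors c1@2 c2@2 c3@2, authorship 123....
Authorship (.=original, N=cursor N): 1 2 3 . . . .
Index 1: author = 2

Answer: cursor 2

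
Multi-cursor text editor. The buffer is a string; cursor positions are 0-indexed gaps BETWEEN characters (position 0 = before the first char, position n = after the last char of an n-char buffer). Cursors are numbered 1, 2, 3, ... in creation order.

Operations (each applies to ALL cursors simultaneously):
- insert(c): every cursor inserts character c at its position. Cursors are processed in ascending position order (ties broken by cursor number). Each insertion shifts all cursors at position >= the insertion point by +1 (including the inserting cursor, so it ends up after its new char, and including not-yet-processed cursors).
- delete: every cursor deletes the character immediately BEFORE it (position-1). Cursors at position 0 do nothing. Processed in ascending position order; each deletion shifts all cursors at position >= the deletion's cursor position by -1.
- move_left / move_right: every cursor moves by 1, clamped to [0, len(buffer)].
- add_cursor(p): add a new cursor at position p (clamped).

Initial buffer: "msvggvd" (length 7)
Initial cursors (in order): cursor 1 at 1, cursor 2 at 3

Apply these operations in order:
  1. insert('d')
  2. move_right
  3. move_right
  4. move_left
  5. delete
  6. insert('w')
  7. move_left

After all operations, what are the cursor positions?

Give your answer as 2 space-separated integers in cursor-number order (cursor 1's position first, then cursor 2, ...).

After op 1 (insert('d')): buffer="mdsvdggvd" (len 9), cursors c1@2 c2@5, authorship .1..2....
After op 2 (move_right): buffer="mdsvdggvd" (len 9), cursors c1@3 c2@6, authorship .1..2....
After op 3 (move_right): buffer="mdsvdggvd" (len 9), cursors c1@4 c2@7, authorship .1..2....
After op 4 (move_left): buffer="mdsvdggvd" (len 9), cursors c1@3 c2@6, authorship .1..2....
After op 5 (delete): buffer="mdvdgvd" (len 7), cursors c1@2 c2@4, authorship .1.2...
After op 6 (insert('w')): buffer="mdwvdwgvd" (len 9), cursors c1@3 c2@6, authorship .11.22...
After op 7 (move_left): buffer="mdwvdwgvd" (len 9), cursors c1@2 c2@5, authorship .11.22...

Answer: 2 5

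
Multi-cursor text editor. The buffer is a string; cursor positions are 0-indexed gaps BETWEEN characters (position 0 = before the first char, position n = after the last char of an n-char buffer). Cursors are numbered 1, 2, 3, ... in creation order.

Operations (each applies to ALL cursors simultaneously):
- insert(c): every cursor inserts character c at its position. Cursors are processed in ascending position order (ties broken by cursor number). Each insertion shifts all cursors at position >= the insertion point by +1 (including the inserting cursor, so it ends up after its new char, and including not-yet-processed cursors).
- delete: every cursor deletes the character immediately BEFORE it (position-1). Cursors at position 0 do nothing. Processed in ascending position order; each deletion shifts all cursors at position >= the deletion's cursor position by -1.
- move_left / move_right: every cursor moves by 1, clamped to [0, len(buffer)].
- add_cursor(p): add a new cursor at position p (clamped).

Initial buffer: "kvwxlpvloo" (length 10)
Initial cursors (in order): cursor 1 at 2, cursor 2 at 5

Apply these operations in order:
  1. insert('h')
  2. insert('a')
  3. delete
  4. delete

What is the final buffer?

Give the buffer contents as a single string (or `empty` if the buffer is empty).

After op 1 (insert('h')): buffer="kvhwxlhpvloo" (len 12), cursors c1@3 c2@7, authorship ..1...2.....
After op 2 (insert('a')): buffer="kvhawxlhapvloo" (len 14), cursors c1@4 c2@9, authorship ..11...22.....
After op 3 (delete): buffer="kvhwxlhpvloo" (len 12), cursors c1@3 c2@7, authorship ..1...2.....
After op 4 (delete): buffer="kvwxlpvloo" (len 10), cursors c1@2 c2@5, authorship ..........

Answer: kvwxlpvloo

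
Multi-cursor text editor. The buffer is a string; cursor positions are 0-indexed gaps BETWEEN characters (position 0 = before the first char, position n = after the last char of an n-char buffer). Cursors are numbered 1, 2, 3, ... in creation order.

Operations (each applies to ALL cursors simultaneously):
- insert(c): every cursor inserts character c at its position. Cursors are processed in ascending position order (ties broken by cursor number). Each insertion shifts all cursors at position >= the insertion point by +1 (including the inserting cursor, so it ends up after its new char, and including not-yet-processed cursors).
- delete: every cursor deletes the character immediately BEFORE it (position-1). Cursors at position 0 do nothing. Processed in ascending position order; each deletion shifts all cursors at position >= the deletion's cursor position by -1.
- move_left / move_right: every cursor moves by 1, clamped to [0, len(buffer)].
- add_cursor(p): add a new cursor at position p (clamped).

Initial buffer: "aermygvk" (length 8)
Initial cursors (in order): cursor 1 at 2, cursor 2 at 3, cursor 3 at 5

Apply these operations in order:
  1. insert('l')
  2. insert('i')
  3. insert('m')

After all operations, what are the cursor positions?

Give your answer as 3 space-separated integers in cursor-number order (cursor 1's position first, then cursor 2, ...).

Answer: 5 9 14

Derivation:
After op 1 (insert('l')): buffer="aelrlmylgvk" (len 11), cursors c1@3 c2@5 c3@8, authorship ..1.2..3...
After op 2 (insert('i')): buffer="aelirlimyligvk" (len 14), cursors c1@4 c2@7 c3@11, authorship ..11.22..33...
After op 3 (insert('m')): buffer="aelimrlimmylimgvk" (len 17), cursors c1@5 c2@9 c3@14, authorship ..111.222..333...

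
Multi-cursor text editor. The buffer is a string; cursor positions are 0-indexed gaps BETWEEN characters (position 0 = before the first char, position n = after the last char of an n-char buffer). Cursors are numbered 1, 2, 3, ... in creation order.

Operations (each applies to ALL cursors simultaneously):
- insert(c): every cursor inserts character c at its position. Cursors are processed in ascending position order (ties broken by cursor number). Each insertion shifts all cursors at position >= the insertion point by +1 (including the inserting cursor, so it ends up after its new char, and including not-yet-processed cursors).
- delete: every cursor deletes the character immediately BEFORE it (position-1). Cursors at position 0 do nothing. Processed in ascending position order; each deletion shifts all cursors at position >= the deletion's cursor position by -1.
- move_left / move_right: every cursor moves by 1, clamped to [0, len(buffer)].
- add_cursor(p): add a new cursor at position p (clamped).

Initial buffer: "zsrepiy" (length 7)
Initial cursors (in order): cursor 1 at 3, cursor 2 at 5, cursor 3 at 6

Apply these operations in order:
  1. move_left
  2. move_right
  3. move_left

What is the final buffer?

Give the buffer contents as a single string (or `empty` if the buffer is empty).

After op 1 (move_left): buffer="zsrepiy" (len 7), cursors c1@2 c2@4 c3@5, authorship .......
After op 2 (move_right): buffer="zsrepiy" (len 7), cursors c1@3 c2@5 c3@6, authorship .......
After op 3 (move_left): buffer="zsrepiy" (len 7), cursors c1@2 c2@4 c3@5, authorship .......

Answer: zsrepiy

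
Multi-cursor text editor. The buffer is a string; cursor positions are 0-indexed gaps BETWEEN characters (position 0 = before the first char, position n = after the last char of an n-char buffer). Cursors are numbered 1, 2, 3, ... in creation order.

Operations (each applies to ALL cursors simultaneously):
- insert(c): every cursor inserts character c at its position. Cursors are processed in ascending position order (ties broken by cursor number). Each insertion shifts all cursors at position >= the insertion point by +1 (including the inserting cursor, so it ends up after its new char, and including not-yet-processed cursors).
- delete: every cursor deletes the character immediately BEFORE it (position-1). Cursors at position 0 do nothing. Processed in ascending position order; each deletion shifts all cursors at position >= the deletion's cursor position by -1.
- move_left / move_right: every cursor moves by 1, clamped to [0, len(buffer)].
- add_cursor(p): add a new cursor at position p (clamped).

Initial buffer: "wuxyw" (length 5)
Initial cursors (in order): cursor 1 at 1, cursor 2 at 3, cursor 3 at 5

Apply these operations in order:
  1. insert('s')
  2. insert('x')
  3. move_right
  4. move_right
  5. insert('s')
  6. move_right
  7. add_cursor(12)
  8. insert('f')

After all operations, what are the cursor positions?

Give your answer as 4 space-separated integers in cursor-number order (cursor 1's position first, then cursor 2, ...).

Answer: 8 15 18 15

Derivation:
After op 1 (insert('s')): buffer="wsuxsyws" (len 8), cursors c1@2 c2@5 c3@8, authorship .1..2..3
After op 2 (insert('x')): buffer="wsxuxsxywsx" (len 11), cursors c1@3 c2@7 c3@11, authorship .11..22..33
After op 3 (move_right): buffer="wsxuxsxywsx" (len 11), cursors c1@4 c2@8 c3@11, authorship .11..22..33
After op 4 (move_right): buffer="wsxuxsxywsx" (len 11), cursors c1@5 c2@9 c3@11, authorship .11..22..33
After op 5 (insert('s')): buffer="wsxuxssxywssxs" (len 14), cursors c1@6 c2@11 c3@14, authorship .11..122..2333
After op 6 (move_right): buffer="wsxuxssxywssxs" (len 14), cursors c1@7 c2@12 c3@14, authorship .11..122..2333
After op 7 (add_cursor(12)): buffer="wsxuxssxywssxs" (len 14), cursors c1@7 c2@12 c4@12 c3@14, authorship .11..122..2333
After op 8 (insert('f')): buffer="wsxuxssfxywssffxsf" (len 18), cursors c1@8 c2@15 c4@15 c3@18, authorship .11..1212..2324333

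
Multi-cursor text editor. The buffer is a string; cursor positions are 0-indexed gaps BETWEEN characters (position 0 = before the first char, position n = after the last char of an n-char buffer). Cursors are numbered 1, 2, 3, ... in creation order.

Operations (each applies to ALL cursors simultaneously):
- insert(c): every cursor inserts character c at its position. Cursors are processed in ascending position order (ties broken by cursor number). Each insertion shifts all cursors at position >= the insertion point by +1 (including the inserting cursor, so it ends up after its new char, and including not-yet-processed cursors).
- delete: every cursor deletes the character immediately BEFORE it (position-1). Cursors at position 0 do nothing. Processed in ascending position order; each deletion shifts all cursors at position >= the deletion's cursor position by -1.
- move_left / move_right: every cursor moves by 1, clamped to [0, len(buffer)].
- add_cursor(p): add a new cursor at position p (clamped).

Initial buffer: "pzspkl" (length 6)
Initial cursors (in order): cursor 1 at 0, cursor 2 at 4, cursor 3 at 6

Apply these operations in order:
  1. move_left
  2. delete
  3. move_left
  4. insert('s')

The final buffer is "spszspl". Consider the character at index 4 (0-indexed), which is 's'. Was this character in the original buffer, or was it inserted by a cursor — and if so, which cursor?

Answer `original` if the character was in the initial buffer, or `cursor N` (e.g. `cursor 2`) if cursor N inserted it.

Answer: cursor 3

Derivation:
After op 1 (move_left): buffer="pzspkl" (len 6), cursors c1@0 c2@3 c3@5, authorship ......
After op 2 (delete): buffer="pzpl" (len 4), cursors c1@0 c2@2 c3@3, authorship ....
After op 3 (move_left): buffer="pzpl" (len 4), cursors c1@0 c2@1 c3@2, authorship ....
After op 4 (insert('s')): buffer="spszspl" (len 7), cursors c1@1 c2@3 c3@5, authorship 1.2.3..
Authorship (.=original, N=cursor N): 1 . 2 . 3 . .
Index 4: author = 3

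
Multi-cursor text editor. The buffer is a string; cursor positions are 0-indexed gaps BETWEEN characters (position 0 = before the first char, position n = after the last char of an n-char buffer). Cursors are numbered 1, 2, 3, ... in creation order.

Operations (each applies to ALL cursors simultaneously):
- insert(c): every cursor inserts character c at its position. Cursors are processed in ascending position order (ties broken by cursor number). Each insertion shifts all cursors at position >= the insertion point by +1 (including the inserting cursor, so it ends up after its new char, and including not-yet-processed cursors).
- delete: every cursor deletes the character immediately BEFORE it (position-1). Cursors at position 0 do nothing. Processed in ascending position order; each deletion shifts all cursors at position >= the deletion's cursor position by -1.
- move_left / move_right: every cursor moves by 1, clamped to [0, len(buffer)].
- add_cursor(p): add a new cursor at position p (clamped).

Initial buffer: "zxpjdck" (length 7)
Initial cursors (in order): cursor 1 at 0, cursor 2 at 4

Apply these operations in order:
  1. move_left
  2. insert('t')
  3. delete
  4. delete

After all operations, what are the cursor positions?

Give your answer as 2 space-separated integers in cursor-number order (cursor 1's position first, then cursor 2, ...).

After op 1 (move_left): buffer="zxpjdck" (len 7), cursors c1@0 c2@3, authorship .......
After op 2 (insert('t')): buffer="tzxptjdck" (len 9), cursors c1@1 c2@5, authorship 1...2....
After op 3 (delete): buffer="zxpjdck" (len 7), cursors c1@0 c2@3, authorship .......
After op 4 (delete): buffer="zxjdck" (len 6), cursors c1@0 c2@2, authorship ......

Answer: 0 2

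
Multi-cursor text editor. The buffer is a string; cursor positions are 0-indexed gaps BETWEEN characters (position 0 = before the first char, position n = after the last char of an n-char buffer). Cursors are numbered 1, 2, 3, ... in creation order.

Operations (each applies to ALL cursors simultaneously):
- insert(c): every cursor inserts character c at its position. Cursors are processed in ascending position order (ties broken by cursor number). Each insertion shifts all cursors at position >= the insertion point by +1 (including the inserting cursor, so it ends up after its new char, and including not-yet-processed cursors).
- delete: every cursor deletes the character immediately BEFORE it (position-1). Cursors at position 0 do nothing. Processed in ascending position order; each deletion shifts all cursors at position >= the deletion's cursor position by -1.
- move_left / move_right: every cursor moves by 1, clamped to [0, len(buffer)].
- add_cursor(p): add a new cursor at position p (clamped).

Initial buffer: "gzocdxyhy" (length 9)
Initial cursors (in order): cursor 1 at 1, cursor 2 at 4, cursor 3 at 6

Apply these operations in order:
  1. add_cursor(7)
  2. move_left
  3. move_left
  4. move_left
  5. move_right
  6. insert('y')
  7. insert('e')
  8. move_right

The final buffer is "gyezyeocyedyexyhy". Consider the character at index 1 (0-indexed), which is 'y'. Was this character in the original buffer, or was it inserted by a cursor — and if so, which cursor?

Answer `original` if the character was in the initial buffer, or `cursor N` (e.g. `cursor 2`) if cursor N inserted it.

Answer: cursor 1

Derivation:
After op 1 (add_cursor(7)): buffer="gzocdxyhy" (len 9), cursors c1@1 c2@4 c3@6 c4@7, authorship .........
After op 2 (move_left): buffer="gzocdxyhy" (len 9), cursors c1@0 c2@3 c3@5 c4@6, authorship .........
After op 3 (move_left): buffer="gzocdxyhy" (len 9), cursors c1@0 c2@2 c3@4 c4@5, authorship .........
After op 4 (move_left): buffer="gzocdxyhy" (len 9), cursors c1@0 c2@1 c3@3 c4@4, authorship .........
After op 5 (move_right): buffer="gzocdxyhy" (len 9), cursors c1@1 c2@2 c3@4 c4@5, authorship .........
After op 6 (insert('y')): buffer="gyzyocydyxyhy" (len 13), cursors c1@2 c2@4 c3@7 c4@9, authorship .1.2..3.4....
After op 7 (insert('e')): buffer="gyezyeocyedyexyhy" (len 17), cursors c1@3 c2@6 c3@10 c4@13, authorship .11.22..33.44....
After op 8 (move_right): buffer="gyezyeocyedyexyhy" (len 17), cursors c1@4 c2@7 c3@11 c4@14, authorship .11.22..33.44....
Authorship (.=original, N=cursor N): . 1 1 . 2 2 . . 3 3 . 4 4 . . . .
Index 1: author = 1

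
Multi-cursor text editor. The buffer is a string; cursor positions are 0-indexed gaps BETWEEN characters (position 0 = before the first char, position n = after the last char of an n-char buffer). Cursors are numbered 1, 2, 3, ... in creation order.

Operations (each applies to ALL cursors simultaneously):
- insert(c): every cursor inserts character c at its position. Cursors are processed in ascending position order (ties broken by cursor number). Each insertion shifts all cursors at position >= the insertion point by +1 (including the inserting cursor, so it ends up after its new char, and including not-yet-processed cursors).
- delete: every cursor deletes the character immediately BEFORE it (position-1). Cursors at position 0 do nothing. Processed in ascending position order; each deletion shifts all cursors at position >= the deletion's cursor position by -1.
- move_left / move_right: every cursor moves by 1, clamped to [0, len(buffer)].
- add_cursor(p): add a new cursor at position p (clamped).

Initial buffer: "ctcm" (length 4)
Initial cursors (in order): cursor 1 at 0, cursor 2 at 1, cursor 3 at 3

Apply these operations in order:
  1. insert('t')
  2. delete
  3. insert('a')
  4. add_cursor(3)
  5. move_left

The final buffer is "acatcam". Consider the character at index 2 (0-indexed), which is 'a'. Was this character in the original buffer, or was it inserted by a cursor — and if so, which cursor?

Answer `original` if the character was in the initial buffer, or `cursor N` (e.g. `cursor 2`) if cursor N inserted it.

Answer: cursor 2

Derivation:
After op 1 (insert('t')): buffer="tcttctm" (len 7), cursors c1@1 c2@3 c3@6, authorship 1.2..3.
After op 2 (delete): buffer="ctcm" (len 4), cursors c1@0 c2@1 c3@3, authorship ....
After op 3 (insert('a')): buffer="acatcam" (len 7), cursors c1@1 c2@3 c3@6, authorship 1.2..3.
After op 4 (add_cursor(3)): buffer="acatcam" (len 7), cursors c1@1 c2@3 c4@3 c3@6, authorship 1.2..3.
After op 5 (move_left): buffer="acatcam" (len 7), cursors c1@0 c2@2 c4@2 c3@5, authorship 1.2..3.
Authorship (.=original, N=cursor N): 1 . 2 . . 3 .
Index 2: author = 2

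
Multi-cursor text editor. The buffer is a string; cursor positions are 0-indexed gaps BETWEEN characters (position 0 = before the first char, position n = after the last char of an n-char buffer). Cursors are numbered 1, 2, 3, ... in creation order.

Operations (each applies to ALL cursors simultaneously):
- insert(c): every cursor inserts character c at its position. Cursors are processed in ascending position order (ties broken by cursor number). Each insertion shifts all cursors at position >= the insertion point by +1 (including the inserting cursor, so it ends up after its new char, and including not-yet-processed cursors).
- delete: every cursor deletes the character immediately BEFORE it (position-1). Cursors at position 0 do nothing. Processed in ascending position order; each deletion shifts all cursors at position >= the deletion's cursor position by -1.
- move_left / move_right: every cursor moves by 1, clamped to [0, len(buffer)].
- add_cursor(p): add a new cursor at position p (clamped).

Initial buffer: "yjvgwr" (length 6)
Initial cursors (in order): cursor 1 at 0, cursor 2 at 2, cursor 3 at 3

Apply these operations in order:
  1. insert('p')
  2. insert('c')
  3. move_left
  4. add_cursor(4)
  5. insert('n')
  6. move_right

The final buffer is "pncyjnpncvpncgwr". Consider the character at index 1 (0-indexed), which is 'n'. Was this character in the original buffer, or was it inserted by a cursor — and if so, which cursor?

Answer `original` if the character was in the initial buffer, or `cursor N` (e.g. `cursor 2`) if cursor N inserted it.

Answer: cursor 1

Derivation:
After op 1 (insert('p')): buffer="pyjpvpgwr" (len 9), cursors c1@1 c2@4 c3@6, authorship 1..2.3...
After op 2 (insert('c')): buffer="pcyjpcvpcgwr" (len 12), cursors c1@2 c2@6 c3@9, authorship 11..22.33...
After op 3 (move_left): buffer="pcyjpcvpcgwr" (len 12), cursors c1@1 c2@5 c3@8, authorship 11..22.33...
After op 4 (add_cursor(4)): buffer="pcyjpcvpcgwr" (len 12), cursors c1@1 c4@4 c2@5 c3@8, authorship 11..22.33...
After op 5 (insert('n')): buffer="pncyjnpncvpncgwr" (len 16), cursors c1@2 c4@6 c2@8 c3@12, authorship 111..4222.333...
After op 6 (move_right): buffer="pncyjnpncvpncgwr" (len 16), cursors c1@3 c4@7 c2@9 c3@13, authorship 111..4222.333...
Authorship (.=original, N=cursor N): 1 1 1 . . 4 2 2 2 . 3 3 3 . . .
Index 1: author = 1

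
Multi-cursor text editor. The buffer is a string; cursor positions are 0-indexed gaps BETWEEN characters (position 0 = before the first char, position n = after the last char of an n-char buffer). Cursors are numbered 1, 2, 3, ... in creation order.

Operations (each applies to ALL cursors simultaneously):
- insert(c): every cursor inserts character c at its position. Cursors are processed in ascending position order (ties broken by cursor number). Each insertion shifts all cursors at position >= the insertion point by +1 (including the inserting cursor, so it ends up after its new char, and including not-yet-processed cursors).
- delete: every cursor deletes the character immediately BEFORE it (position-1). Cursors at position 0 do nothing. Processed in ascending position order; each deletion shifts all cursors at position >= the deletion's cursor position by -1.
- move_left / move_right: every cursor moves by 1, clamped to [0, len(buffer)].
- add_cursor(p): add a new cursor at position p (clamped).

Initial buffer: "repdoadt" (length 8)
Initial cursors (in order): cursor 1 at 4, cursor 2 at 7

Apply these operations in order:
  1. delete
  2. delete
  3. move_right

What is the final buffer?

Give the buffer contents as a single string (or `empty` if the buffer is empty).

Answer: reot

Derivation:
After op 1 (delete): buffer="repoat" (len 6), cursors c1@3 c2@5, authorship ......
After op 2 (delete): buffer="reot" (len 4), cursors c1@2 c2@3, authorship ....
After op 3 (move_right): buffer="reot" (len 4), cursors c1@3 c2@4, authorship ....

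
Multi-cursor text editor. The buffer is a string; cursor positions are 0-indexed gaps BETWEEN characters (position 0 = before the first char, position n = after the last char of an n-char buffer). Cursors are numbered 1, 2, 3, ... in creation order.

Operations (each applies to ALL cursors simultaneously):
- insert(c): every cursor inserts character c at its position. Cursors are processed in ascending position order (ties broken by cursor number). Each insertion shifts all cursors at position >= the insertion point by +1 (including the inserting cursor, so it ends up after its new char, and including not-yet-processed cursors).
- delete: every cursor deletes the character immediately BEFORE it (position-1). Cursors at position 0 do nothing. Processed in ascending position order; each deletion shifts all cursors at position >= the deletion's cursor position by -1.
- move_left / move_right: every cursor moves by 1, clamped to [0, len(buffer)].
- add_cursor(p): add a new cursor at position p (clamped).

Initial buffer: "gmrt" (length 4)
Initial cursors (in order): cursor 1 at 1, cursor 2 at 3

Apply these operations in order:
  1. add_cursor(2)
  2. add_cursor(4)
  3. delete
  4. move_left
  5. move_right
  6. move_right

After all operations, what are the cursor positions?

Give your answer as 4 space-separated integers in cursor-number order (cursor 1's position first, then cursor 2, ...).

After op 1 (add_cursor(2)): buffer="gmrt" (len 4), cursors c1@1 c3@2 c2@3, authorship ....
After op 2 (add_cursor(4)): buffer="gmrt" (len 4), cursors c1@1 c3@2 c2@3 c4@4, authorship ....
After op 3 (delete): buffer="" (len 0), cursors c1@0 c2@0 c3@0 c4@0, authorship 
After op 4 (move_left): buffer="" (len 0), cursors c1@0 c2@0 c3@0 c4@0, authorship 
After op 5 (move_right): buffer="" (len 0), cursors c1@0 c2@0 c3@0 c4@0, authorship 
After op 6 (move_right): buffer="" (len 0), cursors c1@0 c2@0 c3@0 c4@0, authorship 

Answer: 0 0 0 0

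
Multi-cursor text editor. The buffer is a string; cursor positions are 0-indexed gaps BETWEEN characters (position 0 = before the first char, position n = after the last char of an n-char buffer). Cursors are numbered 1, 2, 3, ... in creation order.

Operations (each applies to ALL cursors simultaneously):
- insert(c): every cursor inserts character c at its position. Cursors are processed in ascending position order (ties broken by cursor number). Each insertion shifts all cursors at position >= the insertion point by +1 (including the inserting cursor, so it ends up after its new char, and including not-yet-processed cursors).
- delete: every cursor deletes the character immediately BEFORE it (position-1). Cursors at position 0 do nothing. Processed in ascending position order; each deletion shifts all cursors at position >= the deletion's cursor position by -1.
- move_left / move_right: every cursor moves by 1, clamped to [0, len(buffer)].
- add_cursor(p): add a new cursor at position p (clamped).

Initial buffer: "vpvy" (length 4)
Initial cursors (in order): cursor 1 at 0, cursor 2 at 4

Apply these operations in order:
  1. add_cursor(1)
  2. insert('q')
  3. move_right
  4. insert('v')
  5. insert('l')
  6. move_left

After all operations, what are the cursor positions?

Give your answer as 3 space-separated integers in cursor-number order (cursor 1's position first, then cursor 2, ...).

Answer: 3 12 7

Derivation:
After op 1 (add_cursor(1)): buffer="vpvy" (len 4), cursors c1@0 c3@1 c2@4, authorship ....
After op 2 (insert('q')): buffer="qvqpvyq" (len 7), cursors c1@1 c3@3 c2@7, authorship 1.3...2
After op 3 (move_right): buffer="qvqpvyq" (len 7), cursors c1@2 c3@4 c2@7, authorship 1.3...2
After op 4 (insert('v')): buffer="qvvqpvvyqv" (len 10), cursors c1@3 c3@6 c2@10, authorship 1.13.3..22
After op 5 (insert('l')): buffer="qvvlqpvlvyqvl" (len 13), cursors c1@4 c3@8 c2@13, authorship 1.113.33..222
After op 6 (move_left): buffer="qvvlqpvlvyqvl" (len 13), cursors c1@3 c3@7 c2@12, authorship 1.113.33..222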